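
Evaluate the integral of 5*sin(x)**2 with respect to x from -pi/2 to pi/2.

Use the identity sin^2(x) = (1 - cos(2*x))/2.
An antiderivative is F(x) = 5*x/2 - 5*sin(2*x)/4.
Then F(pi/2) - F(-pi/2) = (5*pi/4) - (-5*pi/4) = 5*pi/2.

5*pi/2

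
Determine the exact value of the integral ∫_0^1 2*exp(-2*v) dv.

An antiderivative is F(v) = -exp(-2*v).
Then F(1) - F(0) = (-exp(-2)) - (-1) = 1 - exp(-2).

1 - exp(-2)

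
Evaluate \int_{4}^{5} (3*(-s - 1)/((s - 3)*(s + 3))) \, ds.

log(7/32)

Factor the denominator: s**2 - 9 = (s + 3)(s - 3).
Partial fractions: 3*(-s - 1)/((s - 3)*(s + 3)) = -1/(s + 3) - 2/(s - 3).
An antiderivative is F(s) = -2*log(s - 3) - log(s + 3).
Then F(5) - F(4) = (-log(32)) - (-log(7)) = log(7/32).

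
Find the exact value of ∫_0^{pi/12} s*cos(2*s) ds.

-1/4 + pi/48 + sqrt(3)/8

Integrate by parts once (u = s, dv = cos(2*s) ds).
An antiderivative is F(s) = s*sin(2*s)/2 + cos(2*s)/4.
Then F(pi/12) - F(0) = (pi/48 + sqrt(3)/8) - (1/4) = -1/4 + pi/48 + sqrt(3)/8.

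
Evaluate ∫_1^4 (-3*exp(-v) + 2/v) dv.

-3*exp(-1) + 3*exp(-4) + 4*log(2)

An antiderivative is F(v) = 2*log(v) + 3*exp(-v).
Then F(4) - F(1) = (3*exp(-4) + 4*log(2)) - (3*exp(-1)) = -3*exp(-1) + 3*exp(-4) + 4*log(2).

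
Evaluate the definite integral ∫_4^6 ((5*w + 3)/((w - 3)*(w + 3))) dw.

Factor the denominator: w**2 - 9 = (w + 3)(w - 3).
Partial fractions: (5*w + 3)/((w - 3)*(w + 3)) = 2/(w + 3) + 3/(w - 3).
An antiderivative is F(w) = 3*log(w - 3) + 2*log(w + 3).
Then F(6) - F(4) = (7*log(3)) - (log(49)) = -2*log(7) + 7*log(3).

-2*log(7) + 7*log(3)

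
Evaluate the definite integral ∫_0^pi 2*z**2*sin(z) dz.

-8 + 2*pi**2

Integrate by parts twice (u = z^2, dv = 2*sin(z) dz).
An antiderivative is F(z) = -2*z**2*cos(z) + 4*z*sin(z) + 4*cos(z).
Then F(pi) - F(0) = (-4 + 2*pi**2) - (4) = -8 + 2*pi**2.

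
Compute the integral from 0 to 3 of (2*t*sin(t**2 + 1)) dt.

cos(1) - cos(10)

Let u = t**2 + 1, so du = 2*t dt. When t = 0, u = 1; when t = 3, u = 10.
The integral becomes ∫ sin(u) du from 1 to 10, with antiderivative -cos(u).
Back in t: F(t) = -cos(t**2 + 1).
Then F(3) - F(0) = (-cos(10)) - (-cos(1)) = cos(1) - cos(10).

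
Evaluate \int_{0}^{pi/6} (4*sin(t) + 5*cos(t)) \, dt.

13/2 - 2*sqrt(3)

An antiderivative is F(t) = 5*sin(t) - 4*cos(t).
Then F(pi/6) - F(0) = (5/2 - 2*sqrt(3)) - (-4) = 13/2 - 2*sqrt(3).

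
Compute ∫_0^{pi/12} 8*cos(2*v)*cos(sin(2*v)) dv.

4*sin(1/2)

Let u = sin(2*v), so du = 2*cos(2*v) dv. When v = 0, u = 0; when v = pi/12, u = 1/2.
The integral becomes 4·∫ cos(u) du from 0 to 1/2, with antiderivative 4*sin(u).
Back in v: F(v) = 4*sin(sin(2*v)).
Then F(pi/12) - F(0) = (4*sin(1/2)) - (0) = 4*sin(1/2).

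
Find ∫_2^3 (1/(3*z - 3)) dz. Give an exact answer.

An antiderivative is F(z) = log(3*z - 3)/3.
Then F(3) - F(2) = (log(6)/3) - (log(3)/3) = log(2)/3.

log(2)/3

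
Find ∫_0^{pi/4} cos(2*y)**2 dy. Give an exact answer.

Use the identity cos^2(2*y) = (1 + cos(4*y))/2.
An antiderivative is F(y) = y/2 + sin(4*y)/8.
Then F(pi/4) - F(0) = (pi/8) - (0) = pi/8.

pi/8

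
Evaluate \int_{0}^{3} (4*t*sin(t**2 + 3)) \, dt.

2*cos(3) - 2*cos(12)

Let u = t**2 + 3, so du = 2*t dt. When t = 0, u = 3; when t = 3, u = 12.
The integral becomes 2·∫ sin(u) du from 3 to 12, with antiderivative -2*cos(u).
Back in t: F(t) = -2*cos(t**2 + 3).
Then F(3) - F(0) = (-2*cos(12)) - (-2*cos(3)) = 2*cos(3) - 2*cos(12).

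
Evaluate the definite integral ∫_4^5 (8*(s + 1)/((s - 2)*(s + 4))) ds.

-16*log(2) + 12*log(3)

Factor the denominator: s**2 + 2*s - 8 = (s + 4)(s - 2).
Partial fractions: 8*(s + 1)/((s - 2)*(s + 4)) = 4/(s + 4) + 4/(s - 2).
An antiderivative is F(s) = 4*log(s - 2) + 4*log(s + 4).
Then F(5) - F(4) = (12*log(3)) - (16*log(2)) = -16*log(2) + 12*log(3).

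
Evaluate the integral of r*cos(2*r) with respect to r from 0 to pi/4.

-1/4 + pi/8

Integrate by parts once (u = r, dv = cos(2*r) dr).
An antiderivative is F(r) = r*sin(2*r)/2 + cos(2*r)/4.
Then F(pi/4) - F(0) = (pi/8) - (1/4) = -1/4 + pi/8.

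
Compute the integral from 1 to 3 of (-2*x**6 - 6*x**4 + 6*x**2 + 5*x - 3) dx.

By the power rule, an antiderivative is F(x) = -2*x**7/7 - 6*x**5/5 + 2*x**3 + 5*x**2/2 - 3*x.
Then F(3) - F(1) = (-59427/70) - (1/70) = -29714/35.

-29714/35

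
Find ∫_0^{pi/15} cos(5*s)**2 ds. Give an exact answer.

Use the identity cos^2(5*s) = (1 + cos(10*s))/2.
An antiderivative is F(s) = s/2 + sin(10*s)/20.
Then F(pi/15) - F(0) = (sqrt(3)/40 + pi/30) - (0) = sqrt(3)/40 + pi/30.

sqrt(3)/40 + pi/30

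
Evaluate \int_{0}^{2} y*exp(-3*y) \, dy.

Integrate by parts once (u = y, dv = exp(-3*y) dy).
An antiderivative is F(y) = (-3*y - 1)*exp(-3*y)/9.
Then F(2) - F(0) = (-7*exp(-6)/9) - (-1/9) = (-7 + exp(6))*exp(-6)/9.

(-7 + exp(6))*exp(-6)/9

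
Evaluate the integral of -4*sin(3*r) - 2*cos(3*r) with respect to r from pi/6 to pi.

An antiderivative is F(r) = -2*sin(3*r)/3 + 4*cos(3*r)/3.
Then F(pi) - F(pi/6) = (-4/3) - (-2/3) = -2/3.

-2/3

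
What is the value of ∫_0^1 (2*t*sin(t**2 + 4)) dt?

cos(4) - cos(5)

Let u = t**2 + 4, so du = 2*t dt. When t = 0, u = 4; when t = 1, u = 5.
The integral becomes ∫ sin(u) du from 4 to 5, with antiderivative -cos(u).
Back in t: F(t) = -cos(t**2 + 4).
Then F(1) - F(0) = (-cos(5)) - (-cos(4)) = cos(4) - cos(5).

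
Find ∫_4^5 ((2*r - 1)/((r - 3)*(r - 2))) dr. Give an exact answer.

Factor the denominator: r**2 - 5*r + 6 = (r - 2)(r - 3).
Partial fractions: (2*r - 1)/((r - 3)*(r - 2)) = -3/(r - 2) + 5/(r - 3).
An antiderivative is F(r) = 5*log(r - 3) - 3*log(r - 2).
Then F(5) - F(4) = (log(32/27)) - (-log(8)) = -3*log(3) + 8*log(2).

-3*log(3) + 8*log(2)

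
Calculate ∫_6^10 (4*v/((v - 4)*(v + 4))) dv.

-2*log(5) + 2*log(3) + 2*log(7)

Factor the denominator: v**2 - 16 = (v + 4)(v - 4).
Partial fractions: 4*v/((v - 4)*(v + 4)) = 2/(v + 4) + 2/(v - 4).
An antiderivative is F(v) = 2*log(v - 4) + 2*log(v + 4).
Then F(10) - F(6) = (2*log(3) + 4*log(2) + 2*log(7)) - (4*log(2) + 2*log(5)) = -2*log(5) + 2*log(3) + 2*log(7).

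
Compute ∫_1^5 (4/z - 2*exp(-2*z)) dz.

An antiderivative is F(z) = 4*log(z) + exp(-2*z).
Then F(5) - F(1) = (exp(-10) + 4*log(5)) - (exp(-2)) = -exp(-2) + exp(-10) + 4*log(5).

-exp(-2) + exp(-10) + 4*log(5)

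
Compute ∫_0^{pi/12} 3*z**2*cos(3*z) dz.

Integrate by parts twice (u = z^2, dv = 3*cos(3*z) dz).
An antiderivative is F(z) = z**2*sin(3*z) + 2*z*cos(3*z)/3 - 2*sin(3*z)/9.
Then F(pi/12) - F(0) = (sqrt(2)*(-32 + pi**2 + 8*pi)/288) - (0) = sqrt(2)*(-32 + pi**2 + 8*pi)/288.

sqrt(2)*(-32 + pi**2 + 8*pi)/288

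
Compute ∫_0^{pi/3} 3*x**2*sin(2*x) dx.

Integrate by parts twice (u = x^2, dv = 3*sin(2*x) dx).
An antiderivative is F(x) = -3*x**2*cos(2*x)/2 + 3*x*sin(2*x)/2 + 3*cos(2*x)/4.
Then F(pi/3) - F(0) = (-3/8 + pi**2/12 + sqrt(3)*pi/4) - (3/4) = -9/8 + pi**2/12 + sqrt(3)*pi/4.

-9/8 + pi**2/12 + sqrt(3)*pi/4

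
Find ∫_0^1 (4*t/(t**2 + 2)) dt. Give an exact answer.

log(9/4)

Let u = t**2 + 2, so du = 2*t dt. When t = 0, u = 2; when t = 1, u = 3.
The integral becomes 2·∫ 1/u du from 2 to 3, with antiderivative 2*log(u).
Back in t: F(t) = 2*log(t**2 + 2).
Then F(1) - F(0) = (log(9)) - (log(4)) = log(9/4).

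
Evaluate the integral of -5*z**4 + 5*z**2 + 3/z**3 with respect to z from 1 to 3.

-592/3

By the power rule, an antiderivative is F(z) = -z**5 + 5*z**3/3 - 3/(2*z**2).
Then F(3) - F(1) = (-1189/6) - (-5/6) = -592/3.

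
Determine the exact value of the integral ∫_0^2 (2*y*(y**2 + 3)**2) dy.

Let u = y**2 + 3, so du = 2*y dy. When y = 0, u = 3; when y = 2, u = 7.
The integral becomes ∫ u**2 du from 3 to 7, with antiderivative u**3/3.
Back in y: F(y) = (y**2 + 3)**3/3.
Then F(2) - F(0) = (343/3) - (9) = 316/3.

316/3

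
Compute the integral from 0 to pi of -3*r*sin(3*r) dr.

Integrate by parts once (u = r, dv = -3*sin(3*r) dr).
An antiderivative is F(r) = r*cos(3*r) - sin(3*r)/3.
Then F(pi) - F(0) = (-pi) - (0) = -pi.

-pi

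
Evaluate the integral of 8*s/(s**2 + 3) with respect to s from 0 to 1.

Let u = s**2 + 3, so du = 2*s ds. When s = 0, u = 3; when s = 1, u = 4.
The integral becomes 4·∫ 1/u du from 3 to 4, with antiderivative 4*log(u).
Back in s: F(s) = 4*log(s**2 + 3).
Then F(1) - F(0) = (8*log(2)) - (log(81)) = -4*log(3) + 8*log(2).

-4*log(3) + 8*log(2)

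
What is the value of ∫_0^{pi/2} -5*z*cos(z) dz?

Integrate by parts once (u = z, dv = -5*cos(z) dz).
An antiderivative is F(z) = -5*z*sin(z) - 5*cos(z).
Then F(pi/2) - F(0) = (-5*pi/2) - (-5) = 5 - 5*pi/2.

5 - 5*pi/2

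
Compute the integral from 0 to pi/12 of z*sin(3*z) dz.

sqrt(2)*(4 - pi)/72

Integrate by parts once (u = z, dv = sin(3*z) dz).
An antiderivative is F(z) = -z*cos(3*z)/3 + sin(3*z)/9.
Then F(pi/12) - F(0) = (sqrt(2)*(4 - pi)/72) - (0) = sqrt(2)*(4 - pi)/72.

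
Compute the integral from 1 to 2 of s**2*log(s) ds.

-7/9 + 8*log(2)/3

Integrate by parts once (u = ln s, dv = s**2 ds).
An antiderivative is F(s) = s**3*(3*log(s) - 1)/9.
Then F(2) - F(1) = (-8/9 + 8*log(2)/3) - (-1/9) = -7/9 + 8*log(2)/3.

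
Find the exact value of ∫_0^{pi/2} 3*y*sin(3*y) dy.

Integrate by parts once (u = y, dv = 3*sin(3*y) dy).
An antiderivative is F(y) = -y*cos(3*y) + sin(3*y)/3.
Then F(pi/2) - F(0) = (-1/3) - (0) = -1/3.

-1/3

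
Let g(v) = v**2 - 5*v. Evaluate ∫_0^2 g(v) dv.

-22/3

By the power rule, an antiderivative is F(v) = v**3/3 - 5*v**2/2.
Then F(2) - F(0) = (-22/3) - (0) = -22/3.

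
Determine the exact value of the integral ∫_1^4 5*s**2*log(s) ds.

-35 + 640*log(2)/3

Integrate by parts once (u = ln s, dv = 5*s**2 ds).
An antiderivative is F(s) = 5*s**3*(3*log(s) - 1)/9.
Then F(4) - F(1) = (-320/9 + 640*log(2)/3) - (-5/9) = -35 + 640*log(2)/3.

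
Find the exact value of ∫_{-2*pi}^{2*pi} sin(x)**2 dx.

2*pi

Use the identity sin^2(x) = (1 - cos(2*x))/2.
An antiderivative is F(x) = x/2 - sin(2*x)/4.
Then F(2*pi) - F(-2*pi) = (pi) - (-pi) = 2*pi.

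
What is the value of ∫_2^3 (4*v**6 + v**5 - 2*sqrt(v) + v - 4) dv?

-4*sqrt(3) + 8*sqrt(2)/3 + 27004/21

By the power rule, an antiderivative is F(v) = 4*v**7/7 + v**6/6 - 4*v**(3/2)/3 + v**2/2 - 4*v.
Then F(3) - F(2) = (9546/7 - 4*sqrt(3)) - (1634/21 - 8*sqrt(2)/3) = -4*sqrt(3) + 8*sqrt(2)/3 + 27004/21.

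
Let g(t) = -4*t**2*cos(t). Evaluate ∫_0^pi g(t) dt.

Integrate by parts twice (u = t^2, dv = -4*cos(t) dt).
An antiderivative is F(t) = -4*t**2*sin(t) - 8*t*cos(t) + 8*sin(t).
Then F(pi) - F(0) = (8*pi) - (0) = 8*pi.

8*pi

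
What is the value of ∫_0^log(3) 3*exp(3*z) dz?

Let u = exp(z), so du = exp(z) dz. When z = 0, u = 1; when z = log(3), u = 3.
The integral becomes 3·∫ u**2 du from 1 to 3, with antiderivative u**3.
Back in z: F(z) = exp(3*z).
Then F(log(3)) - F(0) = (27) - (1) = 26.

26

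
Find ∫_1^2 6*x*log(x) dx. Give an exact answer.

Integrate by parts once (u = ln x, dv = 6*x dx).
An antiderivative is F(x) = 3*x**2*(2*log(x) - 1)/2.
Then F(2) - F(1) = (-6 + 12*log(2)) - (-3/2) = -9/2 + 12*log(2).

-9/2 + 12*log(2)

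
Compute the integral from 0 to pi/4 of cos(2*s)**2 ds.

Use the identity cos^2(2*s) = (1 + cos(4*s))/2.
An antiderivative is F(s) = s/2 + sin(4*s)/8.
Then F(pi/4) - F(0) = (pi/8) - (0) = pi/8.

pi/8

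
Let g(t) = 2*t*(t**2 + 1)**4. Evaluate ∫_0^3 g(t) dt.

Let u = t**2 + 1, so du = 2*t dt. When t = 0, u = 1; when t = 3, u = 10.
The integral becomes ∫ u**4 du from 1 to 10, with antiderivative u**5/5.
Back in t: F(t) = (t**2 + 1)**5/5.
Then F(3) - F(0) = (20000) - (1/5) = 99999/5.

99999/5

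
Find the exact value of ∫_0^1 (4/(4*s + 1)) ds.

Let u = 4*s + 1, so du = 4 ds. When s = 0, u = 1; when s = 1, u = 5.
The integral becomes ∫ 1/u du from 1 to 5, with antiderivative log(u).
Back in s: F(s) = log(4*s + 1).
Then F(1) - F(0) = (log(5)) - (0) = log(5).

log(5)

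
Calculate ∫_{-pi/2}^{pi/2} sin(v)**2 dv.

Use the identity sin^2(v) = (1 - cos(2*v))/2.
An antiderivative is F(v) = v/2 - sin(2*v)/4.
Then F(pi/2) - F(-pi/2) = (pi/4) - (-pi/4) = pi/2.

pi/2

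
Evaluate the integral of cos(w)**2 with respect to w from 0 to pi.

Use the identity cos^2(w) = (1 + cos(2*w))/2.
An antiderivative is F(w) = w/2 + sin(2*w)/4.
Then F(pi) - F(0) = (pi/2) - (0) = pi/2.

pi/2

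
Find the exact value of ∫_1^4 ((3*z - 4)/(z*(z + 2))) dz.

log(2)

Factor the denominator: z**2 + 2*z = (z + 2)z.
Partial fractions: (3*z - 4)/(z*(z + 2)) = 5/(z + 2) - 2/z.
An antiderivative is F(z) = -2*log(z) + 5*log(z + 2).
Then F(4) - F(1) = (log(2) + 5*log(3)) - (5*log(3)) = log(2).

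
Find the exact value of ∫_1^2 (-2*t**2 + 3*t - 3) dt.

-19/6

By the power rule, an antiderivative is F(t) = -2*t**3/3 + 3*t**2/2 - 3*t.
Then F(2) - F(1) = (-16/3) - (-13/6) = -19/6.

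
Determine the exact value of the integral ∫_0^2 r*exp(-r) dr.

Integrate by parts once (u = r, dv = exp(-r) dr).
An antiderivative is F(r) = (-r - 1)*exp(-r).
Then F(2) - F(0) = (-3*exp(-2)) - (-1) = 1 - 3*exp(-2).

1 - 3*exp(-2)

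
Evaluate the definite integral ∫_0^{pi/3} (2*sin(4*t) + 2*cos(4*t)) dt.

An antiderivative is F(t) = sin(4*t)/2 - cos(4*t)/2.
Then F(pi/3) - F(0) = (1/4 - sqrt(3)/4) - (-1/2) = 3/4 - sqrt(3)/4.

3/4 - sqrt(3)/4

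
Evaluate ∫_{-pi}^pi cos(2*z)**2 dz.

pi

Use the identity cos^2(2*z) = (1 + cos(4*z))/2.
An antiderivative is F(z) = z/2 + sin(4*z)/8.
Then F(pi) - F(-pi) = (pi/2) - (-pi/2) = pi.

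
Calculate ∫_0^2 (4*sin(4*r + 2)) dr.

Let u = 4*r + 2, so du = 4 dr. When r = 0, u = 2; when r = 2, u = 10.
The integral becomes ∫ sin(u) du from 2 to 10, with antiderivative -cos(u).
Back in r: F(r) = -cos(4*r + 2).
Then F(2) - F(0) = (-cos(10)) - (-cos(2)) = cos(2) - cos(10).

cos(2) - cos(10)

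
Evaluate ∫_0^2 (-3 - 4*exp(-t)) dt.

-10 + 4*exp(-2)

An antiderivative is F(t) = -3*t + 4*exp(-t).
Then F(2) - F(0) = (-6 + 4*exp(-2)) - (4) = -10 + 4*exp(-2).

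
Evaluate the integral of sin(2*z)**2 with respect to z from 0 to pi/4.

Use the identity sin^2(2*z) = (1 - cos(4*z))/2.
An antiderivative is F(z) = z/2 - sin(4*z)/8.
Then F(pi/4) - F(0) = (pi/8) - (0) = pi/8.

pi/8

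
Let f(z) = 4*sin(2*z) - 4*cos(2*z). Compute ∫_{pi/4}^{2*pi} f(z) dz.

0

An antiderivative is F(z) = -2*sin(2*z) - 2*cos(2*z).
Then F(2*pi) - F(pi/4) = (-2) - (-2) = 0.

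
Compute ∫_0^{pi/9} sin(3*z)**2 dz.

-sqrt(3)/24 + pi/18

Use the identity sin^2(3*z) = (1 - cos(6*z))/2.
An antiderivative is F(z) = z/2 - sin(6*z)/12.
Then F(pi/9) - F(0) = (-sqrt(3)/24 + pi/18) - (0) = -sqrt(3)/24 + pi/18.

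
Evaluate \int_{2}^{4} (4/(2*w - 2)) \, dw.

An antiderivative is F(w) = 2*log(2*w - 2).
Then F(4) - F(2) = (log(36)) - (log(4)) = log(9).

log(9)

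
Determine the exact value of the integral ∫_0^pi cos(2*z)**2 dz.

pi/2

Use the identity cos^2(2*z) = (1 + cos(4*z))/2.
An antiderivative is F(z) = z/2 + sin(4*z)/8.
Then F(pi) - F(0) = (pi/2) - (0) = pi/2.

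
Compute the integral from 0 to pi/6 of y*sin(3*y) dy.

Integrate by parts once (u = y, dv = sin(3*y) dy).
An antiderivative is F(y) = -y*cos(3*y)/3 + sin(3*y)/9.
Then F(pi/6) - F(0) = (1/9) - (0) = 1/9.

1/9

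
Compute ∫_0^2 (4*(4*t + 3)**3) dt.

3640

Let u = 4*t + 3, so du = 4 dt. When t = 0, u = 3; when t = 2, u = 11.
The integral becomes ∫ u**3 du from 3 to 11, with antiderivative u**4/4.
Back in t: F(t) = (4*t + 3)**4/4.
Then F(2) - F(0) = (14641/4) - (81/4) = 3640.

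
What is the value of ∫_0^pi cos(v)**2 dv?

Use the identity cos^2(v) = (1 + cos(2*v))/2.
An antiderivative is F(v) = v/2 + sin(2*v)/4.
Then F(pi) - F(0) = (pi/2) - (0) = pi/2.

pi/2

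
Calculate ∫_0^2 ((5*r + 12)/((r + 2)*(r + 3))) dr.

Factor the denominator: r**2 + 5*r + 6 = (r + 3)(r + 2).
Partial fractions: (5*r + 12)/((r + 2)*(r + 3)) = 3/(r + 3) + 2/(r + 2).
An antiderivative is F(r) = 2*log(r + 2) + 3*log(r + 3).
Then F(2) - F(0) = (4*log(2) + 3*log(5)) - (2*log(2) + 3*log(3)) = -3*log(3) + 2*log(2) + 3*log(5).

-3*log(3) + 2*log(2) + 3*log(5)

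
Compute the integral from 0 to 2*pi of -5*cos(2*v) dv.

0

An antiderivative is F(v) = -5*sin(2*v)/2.
Then F(2*pi) - F(0) = (0) - (0) = 0.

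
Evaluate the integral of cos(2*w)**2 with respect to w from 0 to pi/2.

pi/4

Use the identity cos^2(2*w) = (1 + cos(4*w))/2.
An antiderivative is F(w) = w/2 + sin(4*w)/8.
Then F(pi/2) - F(0) = (pi/4) - (0) = pi/4.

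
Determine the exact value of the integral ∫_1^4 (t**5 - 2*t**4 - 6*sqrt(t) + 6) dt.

2633/10

By the power rule, an antiderivative is F(t) = t**6/6 - 2*t**5/5 - 4*t**(3/2) + 6*t.
Then F(4) - F(1) = (3976/15) - (53/30) = 2633/10.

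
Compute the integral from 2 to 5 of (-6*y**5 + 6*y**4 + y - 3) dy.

-118479/10

By the power rule, an antiderivative is F(y) = -y**6 + 6*y**5/5 + y**2/2 - 3*y.
Then F(5) - F(2) = (-23755/2) - (-148/5) = -118479/10.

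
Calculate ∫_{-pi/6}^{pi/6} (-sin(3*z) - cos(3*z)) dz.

-2/3

An antiderivative is F(z) = -sin(3*z)/3 + cos(3*z)/3.
Then F(pi/6) - F(-pi/6) = (-1/3) - (1/3) = -2/3.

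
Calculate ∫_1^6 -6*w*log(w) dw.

Integrate by parts once (u = ln w, dv = -6*w dw).
An antiderivative is F(w) = -3*w**2*(2*log(w) - 1)/2.
Then F(6) - F(1) = (-108*log(3) - 108*log(2) + 54) - (3/2) = -108*log(3) - 108*log(2) + 105/2.

-108*log(3) - 108*log(2) + 105/2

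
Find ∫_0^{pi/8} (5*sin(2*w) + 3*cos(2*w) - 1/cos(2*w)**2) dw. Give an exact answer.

An antiderivative is F(w) = 3*sin(2*w)/2 - 5*cos(2*w)/2 - tan(2*w)/2.
Then F(pi/8) - F(0) = (-sqrt(2)/2 - 1/2) - (-5/2) = 2 - sqrt(2)/2.

2 - sqrt(2)/2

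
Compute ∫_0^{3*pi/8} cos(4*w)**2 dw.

Use the identity cos^2(4*w) = (1 + cos(8*w))/2.
An antiderivative is F(w) = w/2 + sin(8*w)/16.
Then F(3*pi/8) - F(0) = (3*pi/16) - (0) = 3*pi/16.

3*pi/16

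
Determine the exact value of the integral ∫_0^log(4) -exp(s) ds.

-3

An antiderivative is F(s) = -exp(s).
Then F(log(4)) - F(0) = (-4) - (-1) = -3.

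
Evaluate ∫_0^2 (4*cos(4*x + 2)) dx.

Let u = 4*x + 2, so du = 4 dx. When x = 0, u = 2; when x = 2, u = 10.
The integral becomes ∫ cos(u) du from 2 to 10, with antiderivative sin(u).
Back in x: F(x) = sin(4*x + 2).
Then F(2) - F(0) = (sin(10)) - (sin(2)) = -sin(2) + sin(10).

-sin(2) + sin(10)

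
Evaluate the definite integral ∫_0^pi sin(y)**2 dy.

pi/2

Use the identity sin^2(y) = (1 - cos(2*y))/2.
An antiderivative is F(y) = y/2 - sin(2*y)/4.
Then F(pi) - F(0) = (pi/2) - (0) = pi/2.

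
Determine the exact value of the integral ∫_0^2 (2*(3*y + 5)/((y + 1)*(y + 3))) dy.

-2*log(3) + 4*log(5)

Factor the denominator: y**2 + 4*y + 3 = (y + 3)(y + 1).
Partial fractions: 2*(3*y + 5)/((y + 1)*(y + 3)) = 4/(y + 3) + 2/(y + 1).
An antiderivative is F(y) = 2*log(y + 1) + 4*log(y + 3).
Then F(2) - F(0) = (2*log(3) + 4*log(5)) - (log(81)) = -2*log(3) + 4*log(5).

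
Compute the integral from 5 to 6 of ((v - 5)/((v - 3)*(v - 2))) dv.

Factor the denominator: v**2 - 5*v + 6 = (v - 2)(v - 3).
Partial fractions: (v - 5)/((v - 3)*(v - 2)) = 3/(v - 2) - 2/(v - 3).
An antiderivative is F(v) = -2*log(v - 3) + 3*log(v - 2).
Then F(6) - F(5) = (log(64/9)) - (log(27/4)) = -5*log(3) + 8*log(2).

-5*log(3) + 8*log(2)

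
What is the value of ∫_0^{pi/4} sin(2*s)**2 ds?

Use the identity sin^2(2*s) = (1 - cos(4*s))/2.
An antiderivative is F(s) = s/2 - sin(4*s)/8.
Then F(pi/4) - F(0) = (pi/8) - (0) = pi/8.

pi/8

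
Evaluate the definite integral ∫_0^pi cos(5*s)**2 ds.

Use the identity cos^2(5*s) = (1 + cos(10*s))/2.
An antiderivative is F(s) = s/2 + sin(10*s)/20.
Then F(pi) - F(0) = (pi/2) - (0) = pi/2.

pi/2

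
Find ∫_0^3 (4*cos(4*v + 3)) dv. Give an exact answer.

-sin(3) + sin(15)

Let u = 4*v + 3, so du = 4 dv. When v = 0, u = 3; when v = 3, u = 15.
The integral becomes ∫ cos(u) du from 3 to 15, with antiderivative sin(u).
Back in v: F(v) = sin(4*v + 3).
Then F(3) - F(0) = (sin(15)) - (sin(3)) = -sin(3) + sin(15).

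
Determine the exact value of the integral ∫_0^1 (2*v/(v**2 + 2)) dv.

log(3/2)

Let u = v**2 + 2, so du = 2*v dv. When v = 0, u = 2; when v = 1, u = 3.
The integral becomes ∫ 1/u du from 2 to 3, with antiderivative log(u).
Back in v: F(v) = log(v**2 + 2).
Then F(1) - F(0) = (log(3)) - (log(2)) = log(3/2).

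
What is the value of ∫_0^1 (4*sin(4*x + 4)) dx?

Let u = 4*x + 4, so du = 4 dx. When x = 0, u = 4; when x = 1, u = 8.
The integral becomes ∫ sin(u) du from 4 to 8, with antiderivative -cos(u).
Back in x: F(x) = -cos(4*x + 4).
Then F(1) - F(0) = (-cos(8)) - (-cos(4)) = cos(4) - cos(8).

cos(4) - cos(8)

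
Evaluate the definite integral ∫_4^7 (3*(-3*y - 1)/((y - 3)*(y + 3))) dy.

-14*log(2) - 4*log(5) + 4*log(7)

Factor the denominator: y**2 - 9 = (y + 3)(y - 3).
Partial fractions: 3*(-3*y - 1)/((y - 3)*(y + 3)) = -4/(y + 3) - 5/(y - 3).
An antiderivative is F(y) = -5*log(y - 3) - 4*log(y + 3).
Then F(7) - F(4) = (-14*log(2) - 4*log(5)) - (-4*log(7)) = -14*log(2) - 4*log(5) + 4*log(7).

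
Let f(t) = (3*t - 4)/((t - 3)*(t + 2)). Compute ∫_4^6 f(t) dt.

log(16/3)

Factor the denominator: t**2 - t - 6 = (t + 2)(t - 3).
Partial fractions: (3*t - 4)/((t - 3)*(t + 2)) = 2/(t + 2) + 1/(t - 3).
An antiderivative is F(t) = log(t - 3) + 2*log(t + 2).
Then F(6) - F(4) = (log(3) + 6*log(2)) - (log(36)) = log(16/3).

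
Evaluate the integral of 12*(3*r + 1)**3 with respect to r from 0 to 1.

255

Let u = 3*r + 1, so du = 3 dr. When r = 0, u = 1; when r = 1, u = 4.
The integral becomes 4·∫ u**3 du from 1 to 4, with antiderivative u**4.
Back in r: F(r) = (3*r + 1)**4.
Then F(1) - F(0) = (256) - (1) = 255.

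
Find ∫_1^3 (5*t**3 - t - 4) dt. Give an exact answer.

88

By the power rule, an antiderivative is F(t) = 5*t**4/4 - t**2/2 - 4*t.
Then F(3) - F(1) = (339/4) - (-13/4) = 88.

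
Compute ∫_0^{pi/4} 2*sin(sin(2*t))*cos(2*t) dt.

1 - cos(1)

Let u = sin(2*t), so du = 2*cos(2*t) dt. When t = 0, u = 0; when t = pi/4, u = 1.
The integral becomes ∫ sin(u) du from 0 to 1, with antiderivative -cos(u).
Back in t: F(t) = -cos(sin(2*t)).
Then F(pi/4) - F(0) = (-cos(1)) - (-1) = 1 - cos(1).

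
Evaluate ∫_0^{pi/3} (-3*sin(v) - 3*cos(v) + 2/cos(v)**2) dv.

An antiderivative is F(v) = -3*sin(v) + 3*cos(v) + 2*tan(v).
Then F(pi/3) - F(0) = (sqrt(3)/2 + 3/2) - (3) = -3/2 + sqrt(3)/2.

-3/2 + sqrt(3)/2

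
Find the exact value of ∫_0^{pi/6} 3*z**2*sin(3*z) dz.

Integrate by parts twice (u = z^2, dv = 3*sin(3*z) dz).
An antiderivative is F(z) = -z**2*cos(3*z) + 2*z*sin(3*z)/3 + 2*cos(3*z)/9.
Then F(pi/6) - F(0) = (pi/9) - (2/9) = -2/9 + pi/9.

-2/9 + pi/9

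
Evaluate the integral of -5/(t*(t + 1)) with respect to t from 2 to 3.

-10*log(3) + 15*log(2)

Factor the denominator: t**2 + t = (t + 1)t.
Partial fractions: -5/(t*(t + 1)) = 5/(t + 1) - 5/t.
An antiderivative is F(t) = -5*log(t) + 5*log(t + 1).
Then F(3) - F(2) = (-5*log(3) + 10*log(2)) - (-5*log(2) + 5*log(3)) = -10*log(3) + 15*log(2).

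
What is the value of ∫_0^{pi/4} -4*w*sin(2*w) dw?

-1

Integrate by parts once (u = w, dv = -4*sin(2*w) dw).
An antiderivative is F(w) = 2*w*cos(2*w) - sin(2*w).
Then F(pi/4) - F(0) = (-1) - (0) = -1.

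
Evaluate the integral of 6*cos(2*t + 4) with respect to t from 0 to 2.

Let u = 2*t + 4, so du = 2 dt. When t = 0, u = 4; when t = 2, u = 8.
The integral becomes 3·∫ cos(u) du from 4 to 8, with antiderivative 3*sin(u).
Back in t: F(t) = 3*sin(2*t + 4).
Then F(2) - F(0) = (3*sin(8)) - (3*sin(4)) = -3*sin(4) + 3*sin(8).

-3*sin(4) + 3*sin(8)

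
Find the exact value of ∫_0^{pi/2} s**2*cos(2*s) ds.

Integrate by parts twice (u = s^2, dv = cos(2*s) ds).
An antiderivative is F(s) = s**2*sin(2*s)/2 + s*cos(2*s)/2 - sin(2*s)/4.
Then F(pi/2) - F(0) = (-pi/4) - (0) = -pi/4.

-pi/4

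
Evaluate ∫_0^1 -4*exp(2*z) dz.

2 - 2*exp(2)

An antiderivative is F(z) = -2*exp(2*z).
Then F(1) - F(0) = (-2*exp(2)) - (-2) = 2 - 2*exp(2).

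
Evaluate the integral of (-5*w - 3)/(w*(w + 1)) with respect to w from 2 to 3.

-log(6)

Factor the denominator: w**2 + w = (w + 1)w.
Partial fractions: (-5*w - 3)/(w*(w + 1)) = -2/(w + 1) - 3/w.
An antiderivative is F(w) = -3*log(w) - 2*log(w + 1).
Then F(3) - F(2) = (-3*log(3) - 4*log(2)) - (-log(72)) = -log(6).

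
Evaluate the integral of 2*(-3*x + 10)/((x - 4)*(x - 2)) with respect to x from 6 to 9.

-4*log(7) - 2*log(5) + 10*log(2)

Factor the denominator: x**2 - 6*x + 8 = (x - 2)(x - 4).
Partial fractions: 2*(-3*x + 10)/((x - 4)*(x - 2)) = -4/(x - 2) - 2/(x - 4).
An antiderivative is F(x) = -2*log(x - 4) - 4*log(x - 2).
Then F(9) - F(6) = (-4*log(7) - 2*log(5)) - (-10*log(2)) = -4*log(7) - 2*log(5) + 10*log(2).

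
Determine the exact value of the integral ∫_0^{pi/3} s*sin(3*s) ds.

pi/9

Integrate by parts once (u = s, dv = sin(3*s) ds).
An antiderivative is F(s) = -s*cos(3*s)/3 + sin(3*s)/9.
Then F(pi/3) - F(0) = (pi/9) - (0) = pi/9.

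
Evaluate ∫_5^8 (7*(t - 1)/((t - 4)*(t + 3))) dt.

-6*log(2) + 4*log(11)

Factor the denominator: t**2 - t - 12 = (t + 3)(t - 4).
Partial fractions: 7*(t - 1)/((t - 4)*(t + 3)) = 4/(t + 3) + 3/(t - 4).
An antiderivative is F(t) = 3*log(t - 4) + 4*log(t + 3).
Then F(8) - F(5) = (6*log(2) + 4*log(11)) - (12*log(2)) = -6*log(2) + 4*log(11).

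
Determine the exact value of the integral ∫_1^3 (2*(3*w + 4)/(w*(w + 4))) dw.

Factor the denominator: w**2 + 4*w = (w + 4)w.
Partial fractions: 2*(3*w + 4)/(w*(w + 4)) = 4/(w + 4) + 2/w.
An antiderivative is F(w) = 2*log(w) + 4*log(w + 4).
Then F(3) - F(1) = (2*log(3) + 4*log(7)) - (4*log(5)) = -4*log(5) + 2*log(3) + 4*log(7).

-4*log(5) + 2*log(3) + 4*log(7)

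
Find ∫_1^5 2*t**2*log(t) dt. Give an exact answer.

-248/9 + 250*log(5)/3

Integrate by parts once (u = ln t, dv = 2*t**2 dt).
An antiderivative is F(t) = 2*t**3*(3*log(t) - 1)/9.
Then F(5) - F(1) = (-250/9 + 250*log(5)/3) - (-2/9) = -248/9 + 250*log(5)/3.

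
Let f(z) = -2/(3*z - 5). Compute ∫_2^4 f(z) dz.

-2*log(7)/3

An antiderivative is F(z) = -2*log(3*z - 5)/3.
Then F(4) - F(2) = (-2*log(7)/3) - (0) = -2*log(7)/3.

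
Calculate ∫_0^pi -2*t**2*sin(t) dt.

8 - 2*pi**2

Integrate by parts twice (u = t^2, dv = -2*sin(t) dt).
An antiderivative is F(t) = 2*t**2*cos(t) - 4*t*sin(t) - 4*cos(t).
Then F(pi) - F(0) = (4 - 2*pi**2) - (-4) = 8 - 2*pi**2.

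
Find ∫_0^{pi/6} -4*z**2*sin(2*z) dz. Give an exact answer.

-sqrt(3)*pi/6 + pi**2/36 + 1/2

Integrate by parts twice (u = z^2, dv = -4*sin(2*z) dz).
An antiderivative is F(z) = 2*z**2*cos(2*z) - 2*z*sin(2*z) - cos(2*z).
Then F(pi/6) - F(0) = (-sqrt(3)*pi/6 - 1/2 + pi**2/36) - (-1) = -sqrt(3)*pi/6 + pi**2/36 + 1/2.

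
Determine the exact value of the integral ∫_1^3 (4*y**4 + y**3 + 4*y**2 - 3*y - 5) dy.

3394/15

By the power rule, an antiderivative is F(y) = 4*y**5/5 + y**4/4 + 4*y**3/3 - 3*y**2/2 - 5*y.
Then F(3) - F(1) = (4443/20) - (-247/60) = 3394/15.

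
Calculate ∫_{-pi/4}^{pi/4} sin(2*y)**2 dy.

Use the identity sin^2(2*y) = (1 - cos(4*y))/2.
An antiderivative is F(y) = y/2 - sin(4*y)/8.
Then F(pi/4) - F(-pi/4) = (pi/8) - (-pi/8) = pi/4.

pi/4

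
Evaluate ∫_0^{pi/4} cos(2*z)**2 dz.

pi/8

Use the identity cos^2(2*z) = (1 + cos(4*z))/2.
An antiderivative is F(z) = z/2 + sin(4*z)/8.
Then F(pi/4) - F(0) = (pi/8) - (0) = pi/8.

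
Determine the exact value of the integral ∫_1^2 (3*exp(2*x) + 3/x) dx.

-3*exp(2)/2 + log(8) + 3*exp(4)/2

An antiderivative is F(x) = 3*exp(2*x)/2 + 3*log(x).
Then F(2) - F(1) = (log(8) + 3*exp(4)/2) - (3*exp(2)/2) = -3*exp(2)/2 + log(8) + 3*exp(4)/2.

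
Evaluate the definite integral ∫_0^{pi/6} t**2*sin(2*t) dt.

-1/8 - pi**2/144 + sqrt(3)*pi/24

Integrate by parts twice (u = t^2, dv = sin(2*t) dt).
An antiderivative is F(t) = -t**2*cos(2*t)/2 + t*sin(2*t)/2 + cos(2*t)/4.
Then F(pi/6) - F(0) = (-pi**2/144 + 1/8 + sqrt(3)*pi/24) - (1/4) = -1/8 - pi**2/144 + sqrt(3)*pi/24.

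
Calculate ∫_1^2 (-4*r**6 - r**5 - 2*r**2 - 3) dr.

By the power rule, an antiderivative is F(r) = -4*r**7/7 - r**6/6 - 2*r**3/3 - 3*r.
Then F(2) - F(1) = (-666/7) - (-185/42) = -3811/42.

-3811/42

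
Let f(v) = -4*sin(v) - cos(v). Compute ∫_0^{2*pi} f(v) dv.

0

An antiderivative is F(v) = -sin(v) + 4*cos(v).
Then F(2*pi) - F(0) = (4) - (4) = 0.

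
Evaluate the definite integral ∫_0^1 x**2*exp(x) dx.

-2 + E

Integrate by parts twice (u = x^2, dv = exp(x) dx).
An antiderivative is F(x) = (x**2 - 2*x + 2)*exp(x).
Then F(1) - F(0) = (E) - (2) = -2 + E.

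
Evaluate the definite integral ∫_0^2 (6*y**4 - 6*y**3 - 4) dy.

32/5

By the power rule, an antiderivative is F(y) = 6*y**5/5 - 3*y**4/2 - 4*y.
Then F(2) - F(0) = (32/5) - (0) = 32/5.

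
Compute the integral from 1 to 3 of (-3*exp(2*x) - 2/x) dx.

-3*exp(6)/2 - log(9) + 3*exp(2)/2

An antiderivative is F(x) = -3*exp(2*x)/2 - 2*log(x).
Then F(3) - F(1) = (-3*exp(6)/2 - log(9)) - (-3*exp(2)/2) = -3*exp(6)/2 - log(9) + 3*exp(2)/2.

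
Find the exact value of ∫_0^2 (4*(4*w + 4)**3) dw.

5120

Let u = 4*w + 4, so du = 4 dw. When w = 0, u = 4; when w = 2, u = 12.
The integral becomes ∫ u**3 du from 4 to 12, with antiderivative u**4/4.
Back in w: F(w) = (4*w + 4)**4/4.
Then F(2) - F(0) = (5184) - (64) = 5120.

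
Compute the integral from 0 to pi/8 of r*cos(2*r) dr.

-1/4 + sqrt(2)*pi/32 + sqrt(2)/8

Integrate by parts once (u = r, dv = cos(2*r) dr).
An antiderivative is F(r) = r*sin(2*r)/2 + cos(2*r)/4.
Then F(pi/8) - F(0) = (sqrt(2)*(pi + 4)/32) - (1/4) = -1/4 + sqrt(2)*pi/32 + sqrt(2)/8.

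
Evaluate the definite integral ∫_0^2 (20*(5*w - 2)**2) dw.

Let u = 5*w - 2, so du = 5 dw. When w = 0, u = -2; when w = 2, u = 8.
The integral becomes 4·∫ u**2 du from -2 to 8, with antiderivative 4*u**3/3.
Back in w: F(w) = 4*(5*w - 2)**3/3.
Then F(2) - F(0) = (2048/3) - (-32/3) = 2080/3.

2080/3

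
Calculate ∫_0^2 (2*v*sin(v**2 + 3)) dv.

Let u = v**2 + 3, so du = 2*v dv. When v = 0, u = 3; when v = 2, u = 7.
The integral becomes ∫ sin(u) du from 3 to 7, with antiderivative -cos(u).
Back in v: F(v) = -cos(v**2 + 3).
Then F(2) - F(0) = (-cos(7)) - (-cos(3)) = cos(3) - cos(7).

cos(3) - cos(7)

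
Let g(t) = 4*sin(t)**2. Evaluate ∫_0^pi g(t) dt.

2*pi

Use the identity sin^2(t) = (1 - cos(2*t))/2.
An antiderivative is F(t) = 2*t - sin(2*t).
Then F(pi) - F(0) = (2*pi) - (0) = 2*pi.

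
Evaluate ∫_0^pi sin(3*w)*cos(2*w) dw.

Use the identity sin(3*w)cos(2*w) = [sin(5*w) + sin(w)]/2.
An antiderivative is F(w) = -cos(w)/2 - cos(5*w)/10.
Then F(pi) - F(0) = (3/5) - (-3/5) = 6/5.

6/5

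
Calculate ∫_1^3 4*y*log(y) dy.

Integrate by parts once (u = ln y, dv = 4*y dy).
An antiderivative is F(y) = y**2*(2*log(y) - 1).
Then F(3) - F(1) = (-9 + 18*log(3)) - (-1) = -8 + 18*log(3).

-8 + 18*log(3)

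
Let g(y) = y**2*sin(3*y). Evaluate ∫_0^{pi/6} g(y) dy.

-2/27 + pi/27

Integrate by parts twice (u = y^2, dv = sin(3*y) dy).
An antiderivative is F(y) = -y**2*cos(3*y)/3 + 2*y*sin(3*y)/9 + 2*cos(3*y)/27.
Then F(pi/6) - F(0) = (pi/27) - (2/27) = -2/27 + pi/27.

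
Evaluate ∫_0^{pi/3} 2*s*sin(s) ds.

-pi/3 + sqrt(3)

Integrate by parts once (u = s, dv = 2*sin(s) ds).
An antiderivative is F(s) = -2*s*cos(s) + 2*sin(s).
Then F(pi/3) - F(0) = (-pi/3 + sqrt(3)) - (0) = -pi/3 + sqrt(3).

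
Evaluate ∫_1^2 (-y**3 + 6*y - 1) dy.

By the power rule, an antiderivative is F(y) = -y**4/4 + 3*y**2 - y.
Then F(2) - F(1) = (6) - (7/4) = 17/4.

17/4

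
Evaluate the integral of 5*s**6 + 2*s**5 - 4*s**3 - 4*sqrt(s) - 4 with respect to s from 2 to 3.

-8*sqrt(3) + 16*sqrt(2)/3 + 34091/21

By the power rule, an antiderivative is F(s) = 5*s**7/7 + s**6/3 - s**4 - 8*s**(3/2)/3 - 4*s.
Then F(3) - F(2) = (11985/7 - 8*sqrt(3)) - (1864/21 - 16*sqrt(2)/3) = -8*sqrt(3) + 16*sqrt(2)/3 + 34091/21.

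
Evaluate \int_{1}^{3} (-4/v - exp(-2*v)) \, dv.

An antiderivative is F(v) = -4*log(v) + exp(-2*v)/2.
Then F(3) - F(1) = (-4*log(3) + exp(-6)/2) - (exp(-2)/2) = (-8*exp(6)*log(3) - exp(4) + 1)*exp(-6)/2.

(-8*exp(6)*log(3) - exp(4) + 1)*exp(-6)/2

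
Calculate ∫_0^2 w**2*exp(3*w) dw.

Integrate by parts twice (u = w^2, dv = exp(3*w) dw).
An antiderivative is F(w) = (9*w**2 - 6*w + 2)*exp(3*w)/27.
Then F(2) - F(0) = (26*exp(6)/27) - (2/27) = -2/27 + 26*exp(6)/27.

-2/27 + 26*exp(6)/27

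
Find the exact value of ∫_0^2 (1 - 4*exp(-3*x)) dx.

An antiderivative is F(x) = x + 4*exp(-3*x)/3.
Then F(2) - F(0) = (4*exp(-6)/3 + 2) - (4/3) = 4*exp(-6)/3 + 2/3.

4*exp(-6)/3 + 2/3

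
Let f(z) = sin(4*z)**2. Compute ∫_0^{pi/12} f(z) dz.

-sqrt(3)/32 + pi/24

Use the identity sin^2(4*z) = (1 - cos(8*z))/2.
An antiderivative is F(z) = z/2 - sin(8*z)/16.
Then F(pi/12) - F(0) = (-sqrt(3)/32 + pi/24) - (0) = -sqrt(3)/32 + pi/24.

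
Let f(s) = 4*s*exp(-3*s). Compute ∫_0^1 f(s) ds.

Integrate by parts once (u = s, dv = 4*exp(-3*s) ds).
An antiderivative is F(s) = (-12*s - 4)*exp(-3*s)/9.
Then F(1) - F(0) = (-16*exp(-3)/9) - (-4/9) = 4/9 - 16*exp(-3)/9.

4/9 - 16*exp(-3)/9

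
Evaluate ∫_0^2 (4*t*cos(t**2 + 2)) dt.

-2*sin(2) + 2*sin(6)

Let u = t**2 + 2, so du = 2*t dt. When t = 0, u = 2; when t = 2, u = 6.
The integral becomes 2·∫ cos(u) du from 2 to 6, with antiderivative 2*sin(u).
Back in t: F(t) = 2*sin(t**2 + 2).
Then F(2) - F(0) = (2*sin(6)) - (2*sin(2)) = -2*sin(2) + 2*sin(6).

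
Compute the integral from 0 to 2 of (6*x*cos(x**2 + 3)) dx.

Let u = x**2 + 3, so du = 2*x dx. When x = 0, u = 3; when x = 2, u = 7.
The integral becomes 3·∫ cos(u) du from 3 to 7, with antiderivative 3*sin(u).
Back in x: F(x) = 3*sin(x**2 + 3).
Then F(2) - F(0) = (3*sin(7)) - (3*sin(3)) = -3*sin(3) + 3*sin(7).

-3*sin(3) + 3*sin(7)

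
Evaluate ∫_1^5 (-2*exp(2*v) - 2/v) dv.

An antiderivative is F(v) = -exp(2*v) - 2*log(v).
Then F(5) - F(1) = (-exp(10) - log(25)) - (-exp(2)) = -exp(10) - log(25) + exp(2).

-exp(10) - log(25) + exp(2)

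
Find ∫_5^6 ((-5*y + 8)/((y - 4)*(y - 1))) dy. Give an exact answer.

-log(20)

Factor the denominator: y**2 - 5*y + 4 = (y - 1)(y - 4).
Partial fractions: (-5*y + 8)/((y - 4)*(y - 1)) = -1/(y - 1) - 4/(y - 4).
An antiderivative is F(y) = -4*log(y - 4) - log(y - 1).
Then F(6) - F(5) = (-log(80)) - (-log(4)) = -log(20).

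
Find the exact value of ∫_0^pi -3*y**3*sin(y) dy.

Integrate by parts 3 times (u = y^3, dv = -3*sin(y) dy).
An antiderivative is F(y) = 3*y**3*cos(y) - 9*y**2*sin(y) - 18*y*cos(y) + 18*sin(y).
Then F(pi) - F(0) = (3*pi*(6 - pi**2)) - (0) = 3*pi*(6 - pi**2).

3*pi*(6 - pi**2)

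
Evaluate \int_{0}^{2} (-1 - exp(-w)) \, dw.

An antiderivative is F(w) = -w + exp(-w).
Then F(2) - F(0) = (-2 + exp(-2)) - (1) = -3 + exp(-2).

-3 + exp(-2)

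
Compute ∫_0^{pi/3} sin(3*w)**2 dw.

Use the identity sin^2(3*w) = (1 - cos(6*w))/2.
An antiderivative is F(w) = w/2 - sin(6*w)/12.
Then F(pi/3) - F(0) = (pi/6) - (0) = pi/6.

pi/6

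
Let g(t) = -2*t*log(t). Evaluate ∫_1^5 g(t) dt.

Integrate by parts once (u = ln t, dv = -2*t dt).
An antiderivative is F(t) = -t**2*(2*log(t) - 1)/2.
Then F(5) - F(1) = (25/2 - 25*log(5)) - (1/2) = 12 - 25*log(5).

12 - 25*log(5)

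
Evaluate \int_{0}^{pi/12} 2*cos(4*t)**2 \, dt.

sqrt(3)/16 + pi/12

Use the identity cos^2(4*t) = (1 + cos(8*t))/2.
An antiderivative is F(t) = t + sin(8*t)/8.
Then F(pi/12) - F(0) = (sqrt(3)/16 + pi/12) - (0) = sqrt(3)/16 + pi/12.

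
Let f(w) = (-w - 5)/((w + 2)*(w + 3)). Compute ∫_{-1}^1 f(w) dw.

log(4/27)

Factor the denominator: w**2 + 5*w + 6 = (w + 3)(w + 2).
Partial fractions: (-w - 5)/((w + 2)*(w + 3)) = 2/(w + 3) - 3/(w + 2).
An antiderivative is F(w) = -3*log(w + 2) + 2*log(w + 3).
Then F(1) - F(-1) = (log(16/27)) - (log(4)) = log(4/27).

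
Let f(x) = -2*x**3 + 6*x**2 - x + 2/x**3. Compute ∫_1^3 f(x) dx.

By the power rule, an antiderivative is F(x) = -x**4/2 + 2*x**3 - x**2/2 - 1/x**2.
Then F(3) - F(1) = (80/9) - (0) = 80/9.

80/9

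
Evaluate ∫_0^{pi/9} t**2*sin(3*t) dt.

Integrate by parts twice (u = t^2, dv = sin(3*t) dt).
An antiderivative is F(t) = -t**2*cos(3*t)/3 + 2*t*sin(3*t)/9 + 2*cos(3*t)/27.
Then F(pi/9) - F(0) = (-pi**2/486 + 1/27 + sqrt(3)*pi/81) - (2/27) = -1/27 - pi**2/486 + sqrt(3)*pi/81.

-1/27 - pi**2/486 + sqrt(3)*pi/81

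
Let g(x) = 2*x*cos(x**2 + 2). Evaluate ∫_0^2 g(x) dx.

Let u = x**2 + 2, so du = 2*x dx. When x = 0, u = 2; when x = 2, u = 6.
The integral becomes ∫ cos(u) du from 2 to 6, with antiderivative sin(u).
Back in x: F(x) = sin(x**2 + 2).
Then F(2) - F(0) = (sin(6)) - (sin(2)) = -sin(2) + sin(6).

-sin(2) + sin(6)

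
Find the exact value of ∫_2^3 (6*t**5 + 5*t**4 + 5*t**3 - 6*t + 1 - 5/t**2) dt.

11309/12

By the power rule, an antiderivative is F(t) = t**6 + t**5 + 5*t**4/4 - 3*t**2 + t + 5/t.
Then F(3) - F(2) = (12611/12) - (217/2) = 11309/12.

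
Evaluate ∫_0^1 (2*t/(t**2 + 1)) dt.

log(2)

Let u = t**2 + 1, so du = 2*t dt. When t = 0, u = 1; when t = 1, u = 2.
The integral becomes ∫ 1/u du from 1 to 2, with antiderivative log(u).
Back in t: F(t) = log(t**2 + 1).
Then F(1) - F(0) = (log(2)) - (0) = log(2).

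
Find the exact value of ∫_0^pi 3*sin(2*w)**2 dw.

3*pi/2

Use the identity sin^2(2*w) = (1 - cos(4*w))/2.
An antiderivative is F(w) = 3*w/2 - 3*sin(4*w)/8.
Then F(pi) - F(0) = (3*pi/2) - (0) = 3*pi/2.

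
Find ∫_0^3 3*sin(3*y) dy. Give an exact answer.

1 - cos(9)

Let u = 3*y, so du = 3 dy. When y = 0, u = 0; when y = 3, u = 9.
The integral becomes ∫ sin(u) du from 0 to 9, with antiderivative -cos(u).
Back in y: F(y) = -cos(3*y).
Then F(3) - F(0) = (-cos(9)) - (-1) = 1 - cos(9).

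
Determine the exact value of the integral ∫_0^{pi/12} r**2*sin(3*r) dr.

-2/27 - sqrt(2)*pi**2/864 + sqrt(2)*pi/108 + sqrt(2)/27

Integrate by parts twice (u = r^2, dv = sin(3*r) dr).
An antiderivative is F(r) = -r**2*cos(3*r)/3 + 2*r*sin(3*r)/9 + 2*cos(3*r)/27.
Then F(pi/12) - F(0) = (sqrt(2)*(-pi**2 + 8*pi + 32)/864) - (2/27) = -2/27 - sqrt(2)*pi**2/864 + sqrt(2)*pi/108 + sqrt(2)/27.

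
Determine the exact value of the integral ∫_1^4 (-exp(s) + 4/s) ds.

-exp(4) + exp(1) + 8*log(2)

An antiderivative is F(s) = -exp(s) + 4*log(s).
Then F(4) - F(1) = (-exp(4) + 8*log(2)) - (-exp(1)) = -exp(4) + exp(1) + 8*log(2).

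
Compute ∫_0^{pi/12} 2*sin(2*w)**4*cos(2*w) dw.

Let u = sin(2*w), so du = 2*cos(2*w) dw. When w = 0, u = 0; when w = pi/12, u = 1/2.
The integral becomes ∫ u**4 du from 0 to 1/2, with antiderivative u**5/5.
Back in w: F(w) = sin(2*w)**5/5.
Then F(pi/12) - F(0) = (1/160) - (0) = 1/160.

1/160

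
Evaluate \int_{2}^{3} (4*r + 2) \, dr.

By the power rule, an antiderivative is F(r) = 2*r**2 + 2*r.
Then F(3) - F(2) = (24) - (12) = 12.

12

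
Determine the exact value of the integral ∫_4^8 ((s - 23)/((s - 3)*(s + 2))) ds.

Factor the denominator: s**2 - s - 6 = (s + 2)(s - 3).
Partial fractions: (s - 23)/((s - 3)*(s + 2)) = 5/(s + 2) - 4/(s - 3).
An antiderivative is F(s) = -4*log(s - 3) + 5*log(s + 2).
Then F(8) - F(4) = (log(5) + 5*log(2)) - (5*log(2) + 5*log(3)) = -5*log(3) + log(5).

-5*log(3) + log(5)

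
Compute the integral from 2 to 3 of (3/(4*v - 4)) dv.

An antiderivative is F(v) = 3*log(4*v - 4)/4.
Then F(3) - F(2) = (9*log(2)/4) - (3*log(2)/2) = 3*log(2)/4.

3*log(2)/4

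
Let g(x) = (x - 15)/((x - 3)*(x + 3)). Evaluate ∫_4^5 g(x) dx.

-3*log(7) + 7*log(2)

Factor the denominator: x**2 - 9 = (x + 3)(x - 3).
Partial fractions: (x - 15)/((x - 3)*(x + 3)) = 3/(x + 3) - 2/(x - 3).
An antiderivative is F(x) = -2*log(x - 3) + 3*log(x + 3).
Then F(5) - F(4) = (7*log(2)) - (3*log(7)) = -3*log(7) + 7*log(2).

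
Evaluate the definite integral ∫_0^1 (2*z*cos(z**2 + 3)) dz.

Let u = z**2 + 3, so du = 2*z dz. When z = 0, u = 3; when z = 1, u = 4.
The integral becomes ∫ cos(u) du from 3 to 4, with antiderivative sin(u).
Back in z: F(z) = sin(z**2 + 3).
Then F(1) - F(0) = (sin(4)) - (sin(3)) = sin(4) - sin(3).

sin(4) - sin(3)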